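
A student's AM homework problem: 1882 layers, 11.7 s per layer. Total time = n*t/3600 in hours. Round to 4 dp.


t = 1882 * 11.7 / 3600 = 6.1165 hrs


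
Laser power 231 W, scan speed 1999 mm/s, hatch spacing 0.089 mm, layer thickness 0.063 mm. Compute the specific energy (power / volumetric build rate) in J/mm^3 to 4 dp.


Build rate = 1999 * 0.089 * 0.063 = 11.208393 mm^3/s
SE = 231 / 11.208393 = 20.6096 J/mm^3


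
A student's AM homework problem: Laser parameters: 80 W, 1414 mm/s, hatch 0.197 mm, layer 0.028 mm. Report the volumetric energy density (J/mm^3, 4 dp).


E = 80 / (1414*0.197*0.028) = 10.2569 J/mm^3


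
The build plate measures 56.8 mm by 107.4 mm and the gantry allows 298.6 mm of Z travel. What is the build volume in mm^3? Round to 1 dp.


V = 56.8 * 107.4 * 298.6 = 1821555.6 mm^3


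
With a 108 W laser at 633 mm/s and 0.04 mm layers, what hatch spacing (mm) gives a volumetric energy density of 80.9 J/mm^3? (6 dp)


h = 108 / (80.9*633*0.04) = 0.052724 mm


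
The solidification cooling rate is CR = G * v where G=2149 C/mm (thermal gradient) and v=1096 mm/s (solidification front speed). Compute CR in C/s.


CR = 2149 * 1096 = 2355304 C/s


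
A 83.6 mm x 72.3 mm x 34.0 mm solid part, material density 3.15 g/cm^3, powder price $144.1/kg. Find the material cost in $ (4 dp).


V = 83.6 * 72.3 * 34.0 = 205505.52 mm^3 = 205.50552 cm^3
Mass = 205.50552 * 3.15 / 1000 = 0.64734239 kg
Cost = 0.64734239 * 144.1 = 93.282 $


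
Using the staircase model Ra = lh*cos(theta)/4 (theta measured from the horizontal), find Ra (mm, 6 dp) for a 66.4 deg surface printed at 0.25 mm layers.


Ra = 0.25 * cos(66.4) / 4 = 0.025022 mm


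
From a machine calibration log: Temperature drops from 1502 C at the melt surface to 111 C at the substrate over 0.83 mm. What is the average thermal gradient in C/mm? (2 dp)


G = (1502-111)/0.83 = 1675.9 C/mm


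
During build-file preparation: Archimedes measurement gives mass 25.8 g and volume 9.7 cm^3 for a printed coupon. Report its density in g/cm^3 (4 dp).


rho = 25.8 / 9.7 = 2.6598 g/cm^3


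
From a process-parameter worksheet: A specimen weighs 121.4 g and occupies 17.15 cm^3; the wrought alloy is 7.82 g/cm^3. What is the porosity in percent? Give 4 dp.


rho_part = 121.4 / 17.15 = 7.0787172 g/cm^3
Porosity = (1 - 7.0787172/7.82)*100 = 9.4793 %


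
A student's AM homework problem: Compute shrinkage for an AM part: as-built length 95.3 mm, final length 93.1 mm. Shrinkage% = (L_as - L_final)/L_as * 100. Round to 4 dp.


Shrinkage = ((95.3-93.1)/95.3)*100 = 2.3085 %


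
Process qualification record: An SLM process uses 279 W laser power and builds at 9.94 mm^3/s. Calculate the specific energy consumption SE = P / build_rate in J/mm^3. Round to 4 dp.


SE = 279 / 9.94 = 28.0684 J/mm^3


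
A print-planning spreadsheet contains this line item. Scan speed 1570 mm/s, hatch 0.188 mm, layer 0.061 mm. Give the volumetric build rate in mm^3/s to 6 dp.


Rate = 1570 * 0.188 * 0.061 = 18.00476 mm^3/s


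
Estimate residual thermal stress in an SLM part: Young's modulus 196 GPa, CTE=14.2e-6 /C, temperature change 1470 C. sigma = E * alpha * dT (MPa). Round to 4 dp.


sigma = 196*1000 * 14.2e-6 * 1470 = 4091.304 MPa


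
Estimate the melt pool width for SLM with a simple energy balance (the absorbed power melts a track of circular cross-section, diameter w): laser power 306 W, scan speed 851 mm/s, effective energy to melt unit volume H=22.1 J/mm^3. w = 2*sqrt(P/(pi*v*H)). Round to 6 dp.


w = 2*sqrt(306/(pi*851*22.1)) = 0.143931 mm


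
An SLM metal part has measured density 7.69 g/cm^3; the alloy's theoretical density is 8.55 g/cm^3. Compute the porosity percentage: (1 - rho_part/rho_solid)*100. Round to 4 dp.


Porosity = (1-7.69/8.55)*100 = 10.0585 %


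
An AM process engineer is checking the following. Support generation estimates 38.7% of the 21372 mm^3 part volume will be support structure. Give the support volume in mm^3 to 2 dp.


V_support = 21372 * 0.387 = 8270.96 mm^3


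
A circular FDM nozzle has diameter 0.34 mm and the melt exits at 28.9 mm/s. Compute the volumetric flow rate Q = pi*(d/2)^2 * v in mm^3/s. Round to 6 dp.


A = pi*(0.34/2)^2 = 0.09079203 mm^2
Q = 0.09079203 * 28.9 = 2.62389 mm^3/s


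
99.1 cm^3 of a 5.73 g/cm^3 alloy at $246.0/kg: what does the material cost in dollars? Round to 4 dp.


Mass = 99.1*5.73/1000 = 0.567843 kg
Cost = 0.567843 * 246.0 = 139.6894 $


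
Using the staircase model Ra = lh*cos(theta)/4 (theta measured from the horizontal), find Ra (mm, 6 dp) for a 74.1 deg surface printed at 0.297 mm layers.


Ra = 0.297 * cos(74.1) / 4 = 0.020341 mm


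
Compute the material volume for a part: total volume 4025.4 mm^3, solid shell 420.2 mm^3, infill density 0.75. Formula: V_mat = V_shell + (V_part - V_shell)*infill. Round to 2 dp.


V_infill = (4025.4 - 420.2) * 0.75 = 2703.9
V_total = 420.2 + 2703.9 = 3124.1 mm^3


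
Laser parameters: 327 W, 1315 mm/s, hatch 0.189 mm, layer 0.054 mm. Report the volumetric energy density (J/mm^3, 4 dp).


E = 327 / (1315*0.189*0.054) = 24.365 J/mm^3


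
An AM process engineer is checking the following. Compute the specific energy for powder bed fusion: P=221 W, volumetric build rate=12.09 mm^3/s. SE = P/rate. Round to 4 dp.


SE = 221 / 12.09 = 18.2796 J/mm^3


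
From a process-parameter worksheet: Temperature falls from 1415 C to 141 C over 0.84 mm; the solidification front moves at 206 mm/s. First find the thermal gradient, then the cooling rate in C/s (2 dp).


G = (1415-141)/0.84 = 1516.66666667 C/mm
CR = 1516.66666667 * 206 = 312433.33 C/s


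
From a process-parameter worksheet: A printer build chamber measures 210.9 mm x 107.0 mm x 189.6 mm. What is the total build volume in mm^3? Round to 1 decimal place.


V = 210.9 * 107.0 * 189.6 = 4278570.5 mm^3


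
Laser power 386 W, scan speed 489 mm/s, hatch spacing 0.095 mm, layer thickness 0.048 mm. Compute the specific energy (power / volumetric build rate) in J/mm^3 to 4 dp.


Build rate = 489 * 0.095 * 0.048 = 2.22984 mm^3/s
SE = 386 / 2.22984 = 173.1066 J/mm^3


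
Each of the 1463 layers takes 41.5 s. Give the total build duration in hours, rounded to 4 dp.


t = 1463 * 41.5 / 3600 = 16.8651 hrs


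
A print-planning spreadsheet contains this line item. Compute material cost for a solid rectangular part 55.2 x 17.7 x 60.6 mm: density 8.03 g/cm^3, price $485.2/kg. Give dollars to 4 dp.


V = 55.2 * 17.7 * 60.6 = 59208.624 mm^3 = 59.208624 cm^3
Mass = 59.208624 * 8.03 / 1000 = 0.47544525 kg
Cost = 0.47544525 * 485.2 = 230.686 $


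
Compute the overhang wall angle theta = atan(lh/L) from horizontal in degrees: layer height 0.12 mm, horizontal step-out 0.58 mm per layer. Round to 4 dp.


angle = atan(0.12/0.58) = 11.6894 degrees


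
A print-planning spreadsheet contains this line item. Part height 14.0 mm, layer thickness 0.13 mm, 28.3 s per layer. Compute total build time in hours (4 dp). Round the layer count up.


Layers = ceil(14.0/0.13) = 108
t = 108 * 28.3 / 3600 = 0.849 hrs


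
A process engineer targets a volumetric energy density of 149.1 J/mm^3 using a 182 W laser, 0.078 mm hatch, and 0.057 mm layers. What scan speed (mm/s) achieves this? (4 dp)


v = 182 / (149.1*0.078*0.057) = 274.5518 mm/s


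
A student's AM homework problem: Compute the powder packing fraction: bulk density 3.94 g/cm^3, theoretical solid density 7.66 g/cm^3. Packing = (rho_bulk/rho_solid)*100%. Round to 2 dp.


Packing = (3.94/7.66)*100 = 51.44 %


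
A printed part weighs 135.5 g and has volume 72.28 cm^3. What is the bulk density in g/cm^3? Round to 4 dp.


rho = 135.5 / 72.28 = 1.8747 g/cm^3


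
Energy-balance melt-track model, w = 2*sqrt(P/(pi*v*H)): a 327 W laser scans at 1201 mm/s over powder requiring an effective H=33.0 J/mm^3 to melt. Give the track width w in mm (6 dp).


w = 2*sqrt(327/(pi*1201*33.0)) = 0.102494 mm


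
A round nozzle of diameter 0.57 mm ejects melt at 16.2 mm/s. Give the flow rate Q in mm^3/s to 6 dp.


A = pi*(0.57/2)^2 = 0.25517586 mm^2
Q = 0.25517586 * 16.2 = 4.133849 mm^3/s


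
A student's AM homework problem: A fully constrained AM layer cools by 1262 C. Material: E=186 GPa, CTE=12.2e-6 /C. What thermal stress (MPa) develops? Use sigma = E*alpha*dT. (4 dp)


sigma = 186*1000 * 12.2e-6 * 1262 = 2863.7304 MPa


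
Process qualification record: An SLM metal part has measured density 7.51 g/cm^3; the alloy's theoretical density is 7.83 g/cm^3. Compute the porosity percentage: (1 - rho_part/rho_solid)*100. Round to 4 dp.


Porosity = (1-7.51/7.83)*100 = 4.0868 %


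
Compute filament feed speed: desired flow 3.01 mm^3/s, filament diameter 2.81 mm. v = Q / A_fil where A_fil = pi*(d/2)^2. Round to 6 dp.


A = pi*(2.81/2)^2 = 6.201582
v = 3.01 / 6.201582 = 0.48536 mm/s


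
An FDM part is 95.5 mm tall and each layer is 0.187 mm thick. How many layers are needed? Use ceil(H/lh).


Layers = ceil(95.5/0.187) = 511


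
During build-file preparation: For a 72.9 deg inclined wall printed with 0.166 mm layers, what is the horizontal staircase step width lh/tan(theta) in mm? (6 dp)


step = 0.166 / tan(72.9) = 0.051068 mm


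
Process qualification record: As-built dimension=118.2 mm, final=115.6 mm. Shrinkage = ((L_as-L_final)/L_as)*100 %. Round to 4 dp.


Shrinkage = ((118.2-115.6)/118.2)*100 = 2.1997 %


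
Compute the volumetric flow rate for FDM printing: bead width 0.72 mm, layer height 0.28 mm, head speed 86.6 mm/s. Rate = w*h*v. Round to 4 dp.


Rate = 0.72 * 0.28 * 86.6 = 17.4586 mm^3/s


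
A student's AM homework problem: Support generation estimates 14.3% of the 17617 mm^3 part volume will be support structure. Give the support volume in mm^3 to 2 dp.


V_support = 17617 * 0.143 = 2519.23 mm^3


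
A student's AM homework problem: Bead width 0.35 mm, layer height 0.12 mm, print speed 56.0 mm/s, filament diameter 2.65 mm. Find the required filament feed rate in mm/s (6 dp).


Q = 0.35 * 0.12 * 56.0 = 2.352 mm^3/s
A_fil = pi*(2.65/2)^2 = 5.5154586 mm^2
v_feed = 2.352 / 5.5154586 = 0.426438 mm/s


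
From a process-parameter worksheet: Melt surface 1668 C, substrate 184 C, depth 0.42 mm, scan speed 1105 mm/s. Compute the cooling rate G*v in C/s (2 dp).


G = (1668-184)/0.42 = 3533.33333333 C/mm
CR = 3533.33333333 * 1105 = 3904333.33 C/s


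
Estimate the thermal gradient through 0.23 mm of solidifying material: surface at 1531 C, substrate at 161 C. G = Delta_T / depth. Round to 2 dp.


G = (1531-161)/0.23 = 5956.52 C/mm


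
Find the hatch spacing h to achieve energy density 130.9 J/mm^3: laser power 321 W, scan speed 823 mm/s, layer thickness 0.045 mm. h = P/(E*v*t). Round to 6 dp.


h = 321 / (130.9*823*0.045) = 0.066214 mm


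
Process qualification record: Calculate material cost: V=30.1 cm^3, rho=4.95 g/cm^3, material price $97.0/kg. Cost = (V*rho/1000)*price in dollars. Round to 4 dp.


Mass = 30.1*4.95/1000 = 0.148995 kg
Cost = 0.148995 * 97.0 = 14.4525 $


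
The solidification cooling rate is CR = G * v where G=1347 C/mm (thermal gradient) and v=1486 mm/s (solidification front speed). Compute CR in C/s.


CR = 1347 * 1486 = 2001642 C/s


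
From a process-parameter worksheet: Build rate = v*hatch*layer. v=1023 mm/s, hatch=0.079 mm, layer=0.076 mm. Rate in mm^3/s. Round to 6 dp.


Rate = 1023 * 0.079 * 0.076 = 6.142092 mm^3/s


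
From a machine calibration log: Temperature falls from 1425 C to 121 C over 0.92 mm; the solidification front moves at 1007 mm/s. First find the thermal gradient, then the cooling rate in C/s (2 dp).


G = (1425-121)/0.92 = 1417.39130435 C/mm
CR = 1417.39130435 * 1007 = 1427313.04 C/s


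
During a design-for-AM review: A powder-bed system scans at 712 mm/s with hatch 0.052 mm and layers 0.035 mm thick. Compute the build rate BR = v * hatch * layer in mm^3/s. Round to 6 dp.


Rate = 712 * 0.052 * 0.035 = 1.29584 mm^3/s


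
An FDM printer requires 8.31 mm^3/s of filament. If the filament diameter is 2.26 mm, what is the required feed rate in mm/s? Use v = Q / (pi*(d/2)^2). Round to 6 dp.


A = pi*(2.26/2)^2 = 4.0115
v = 8.31 / 4.0115 = 2.071544 mm/s


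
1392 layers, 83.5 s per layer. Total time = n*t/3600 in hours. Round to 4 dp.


t = 1392 * 83.5 / 3600 = 32.2867 hrs


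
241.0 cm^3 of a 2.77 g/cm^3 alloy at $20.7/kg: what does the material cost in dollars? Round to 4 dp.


Mass = 241.0*2.77/1000 = 0.66757 kg
Cost = 0.66757 * 20.7 = 13.8187 $


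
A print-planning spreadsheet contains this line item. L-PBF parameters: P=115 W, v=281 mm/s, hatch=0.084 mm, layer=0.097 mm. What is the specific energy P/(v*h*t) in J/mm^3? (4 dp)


Build rate = 281 * 0.084 * 0.097 = 2.289588 mm^3/s
SE = 115 / 2.289588 = 50.2274 J/mm^3


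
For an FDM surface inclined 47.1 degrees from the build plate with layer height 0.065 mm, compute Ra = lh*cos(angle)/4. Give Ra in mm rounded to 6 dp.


Ra = 0.065 * cos(47.1) / 4 = 0.011062 mm


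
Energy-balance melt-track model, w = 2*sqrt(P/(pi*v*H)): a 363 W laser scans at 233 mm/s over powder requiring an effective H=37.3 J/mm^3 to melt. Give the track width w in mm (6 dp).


w = 2*sqrt(363/(pi*233*37.3)) = 0.230609 mm


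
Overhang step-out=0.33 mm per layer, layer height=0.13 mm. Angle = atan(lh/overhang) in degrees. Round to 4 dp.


angle = atan(0.13/0.33) = 21.5014 degrees


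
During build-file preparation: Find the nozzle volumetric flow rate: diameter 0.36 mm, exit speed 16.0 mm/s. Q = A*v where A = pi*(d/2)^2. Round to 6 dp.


A = pi*(0.36/2)^2 = 0.1017876 mm^2
Q = 0.1017876 * 16.0 = 1.628602 mm^3/s


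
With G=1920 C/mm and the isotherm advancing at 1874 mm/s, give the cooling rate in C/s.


CR = 1920 * 1874 = 3598080 C/s


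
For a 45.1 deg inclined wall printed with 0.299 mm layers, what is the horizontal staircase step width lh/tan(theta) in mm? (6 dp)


step = 0.299 / tan(45.1) = 0.297958 mm


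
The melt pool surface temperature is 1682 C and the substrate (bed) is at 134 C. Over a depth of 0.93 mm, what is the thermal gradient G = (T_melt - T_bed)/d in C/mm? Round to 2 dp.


G = (1682-134)/0.93 = 1664.52 C/mm


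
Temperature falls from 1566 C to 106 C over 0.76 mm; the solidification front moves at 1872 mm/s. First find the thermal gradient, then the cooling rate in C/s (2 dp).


G = (1566-106)/0.76 = 1921.05263158 C/mm
CR = 1921.05263158 * 1872 = 3596210.53 C/s


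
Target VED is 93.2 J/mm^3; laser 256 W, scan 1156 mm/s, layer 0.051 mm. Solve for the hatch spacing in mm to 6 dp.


h = 256 / (93.2*1156*0.051) = 0.04659 mm


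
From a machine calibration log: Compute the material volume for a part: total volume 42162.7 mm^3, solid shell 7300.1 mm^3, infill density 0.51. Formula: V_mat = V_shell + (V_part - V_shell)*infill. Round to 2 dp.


V_infill = (42162.7 - 7300.1) * 0.51 = 17779.93
V_total = 7300.1 + 17779.93 = 25080.03 mm^3


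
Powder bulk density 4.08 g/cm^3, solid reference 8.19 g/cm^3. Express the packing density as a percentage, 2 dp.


Packing = (4.08/8.19)*100 = 49.82 %


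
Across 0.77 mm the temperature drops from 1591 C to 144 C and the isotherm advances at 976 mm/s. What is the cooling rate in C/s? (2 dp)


G = (1591-144)/0.77 = 1879.22077922 C/mm
CR = 1879.22077922 * 976 = 1834119.48 C/s


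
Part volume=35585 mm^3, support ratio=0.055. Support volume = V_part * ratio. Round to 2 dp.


V_support = 35585 * 0.055 = 1957.18 mm^3


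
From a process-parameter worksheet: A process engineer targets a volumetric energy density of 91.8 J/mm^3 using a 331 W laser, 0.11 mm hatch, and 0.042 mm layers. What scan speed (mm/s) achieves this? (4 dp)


v = 331 / (91.8*0.11*0.042) = 780.4469 mm/s


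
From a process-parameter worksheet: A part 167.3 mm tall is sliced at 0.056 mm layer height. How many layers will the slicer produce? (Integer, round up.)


Layers = ceil(167.3/0.056) = 2988


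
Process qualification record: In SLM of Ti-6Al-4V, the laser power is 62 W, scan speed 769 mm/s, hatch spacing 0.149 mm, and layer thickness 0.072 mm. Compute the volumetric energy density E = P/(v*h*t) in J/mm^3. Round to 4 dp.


E = 62 / (769*0.149*0.072) = 7.5153 J/mm^3


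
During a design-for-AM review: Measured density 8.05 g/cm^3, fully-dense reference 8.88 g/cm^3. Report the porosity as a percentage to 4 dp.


Porosity = (1-8.05/8.88)*100 = 9.3468 %


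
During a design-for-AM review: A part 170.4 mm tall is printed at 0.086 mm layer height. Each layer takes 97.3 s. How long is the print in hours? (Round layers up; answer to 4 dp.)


Layers = ceil(170.4/0.086) = 1982
t = 1982 * 97.3 / 3600 = 53.5691 hrs


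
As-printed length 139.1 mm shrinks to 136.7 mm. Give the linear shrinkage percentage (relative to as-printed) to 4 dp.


Shrinkage = ((139.1-136.7)/139.1)*100 = 1.7254 %


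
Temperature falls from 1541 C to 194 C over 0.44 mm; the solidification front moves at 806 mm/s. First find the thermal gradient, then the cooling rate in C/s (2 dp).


G = (1541-194)/0.44 = 3061.36363636 C/mm
CR = 3061.36363636 * 806 = 2467459.09 C/s


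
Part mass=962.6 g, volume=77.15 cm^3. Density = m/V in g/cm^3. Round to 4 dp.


rho = 962.6 / 77.15 = 12.477 g/cm^3


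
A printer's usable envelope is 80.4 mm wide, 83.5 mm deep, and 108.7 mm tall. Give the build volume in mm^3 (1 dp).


V = 80.4 * 83.5 * 108.7 = 729746.6 mm^3


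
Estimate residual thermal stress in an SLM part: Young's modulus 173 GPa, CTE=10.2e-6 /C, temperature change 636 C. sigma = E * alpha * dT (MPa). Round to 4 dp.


sigma = 173*1000 * 10.2e-6 * 636 = 1122.2856 MPa


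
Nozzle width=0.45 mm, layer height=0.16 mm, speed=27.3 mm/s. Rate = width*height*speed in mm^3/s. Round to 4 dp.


Rate = 0.45 * 0.16 * 27.3 = 1.9656 mm^3/s


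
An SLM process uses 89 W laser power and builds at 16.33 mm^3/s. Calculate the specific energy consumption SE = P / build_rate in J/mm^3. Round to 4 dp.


SE = 89 / 16.33 = 5.4501 J/mm^3


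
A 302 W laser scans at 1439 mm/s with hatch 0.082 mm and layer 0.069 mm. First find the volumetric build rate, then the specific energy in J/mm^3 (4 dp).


Build rate = 1439 * 0.082 * 0.069 = 8.141862 mm^3/s
SE = 302 / 8.141862 = 37.0923 J/mm^3


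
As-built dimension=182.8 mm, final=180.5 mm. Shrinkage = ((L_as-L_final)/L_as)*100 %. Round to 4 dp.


Shrinkage = ((182.8-180.5)/182.8)*100 = 1.2582 %


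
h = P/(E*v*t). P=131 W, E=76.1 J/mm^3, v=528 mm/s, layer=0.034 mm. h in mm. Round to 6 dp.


h = 131 / (76.1*528*0.034) = 0.09589 mm


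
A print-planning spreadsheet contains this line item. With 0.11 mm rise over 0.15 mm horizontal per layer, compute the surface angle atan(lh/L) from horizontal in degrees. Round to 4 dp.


angle = atan(0.11/0.15) = 36.2538 degrees


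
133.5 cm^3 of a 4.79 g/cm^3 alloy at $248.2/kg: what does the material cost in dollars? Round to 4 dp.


Mass = 133.5*4.79/1000 = 0.639465 kg
Cost = 0.639465 * 248.2 = 158.7152 $


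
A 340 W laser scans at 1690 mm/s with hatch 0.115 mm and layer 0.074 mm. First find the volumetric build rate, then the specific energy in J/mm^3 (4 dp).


Build rate = 1690 * 0.115 * 0.074 = 14.3819 mm^3/s
SE = 340 / 14.3819 = 23.6408 J/mm^3


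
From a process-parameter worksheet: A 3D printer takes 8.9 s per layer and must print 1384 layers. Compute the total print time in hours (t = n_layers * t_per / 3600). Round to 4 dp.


t = 1384 * 8.9 / 3600 = 3.4216 hrs


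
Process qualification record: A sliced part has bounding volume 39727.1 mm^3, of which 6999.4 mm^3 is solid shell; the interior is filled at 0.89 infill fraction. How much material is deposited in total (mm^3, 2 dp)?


V_infill = (39727.1 - 6999.4) * 0.89 = 29127.65
V_total = 6999.4 + 29127.65 = 36127.05 mm^3


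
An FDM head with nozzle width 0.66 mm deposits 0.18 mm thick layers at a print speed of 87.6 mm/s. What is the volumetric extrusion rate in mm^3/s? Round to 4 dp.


Rate = 0.66 * 0.18 * 87.6 = 10.4069 mm^3/s


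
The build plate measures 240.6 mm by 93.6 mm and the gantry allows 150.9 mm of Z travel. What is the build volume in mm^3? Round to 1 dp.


V = 240.6 * 93.6 * 150.9 = 3398292.1 mm^3


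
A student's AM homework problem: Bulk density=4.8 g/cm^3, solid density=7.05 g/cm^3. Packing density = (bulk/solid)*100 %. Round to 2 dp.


Packing = (4.8/7.05)*100 = 68.09 %


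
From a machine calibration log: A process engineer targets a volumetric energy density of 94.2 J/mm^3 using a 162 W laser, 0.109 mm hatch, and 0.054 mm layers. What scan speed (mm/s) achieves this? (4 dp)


v = 162 / (94.2*0.109*0.054) = 292.1755 mm/s


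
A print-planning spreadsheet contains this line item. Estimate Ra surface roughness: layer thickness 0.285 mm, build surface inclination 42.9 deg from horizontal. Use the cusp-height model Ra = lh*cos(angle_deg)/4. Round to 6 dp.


Ra = 0.285 * cos(42.9) / 4 = 0.052194 mm


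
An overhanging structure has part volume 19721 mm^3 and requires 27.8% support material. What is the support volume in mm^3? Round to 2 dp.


V_support = 19721 * 0.278 = 5482.44 mm^3


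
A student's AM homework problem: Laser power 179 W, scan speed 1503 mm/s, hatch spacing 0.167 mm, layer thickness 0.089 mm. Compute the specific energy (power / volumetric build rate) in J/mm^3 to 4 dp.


Build rate = 1503 * 0.167 * 0.089 = 22.339089 mm^3/s
SE = 179 / 22.339089 = 8.0129 J/mm^3


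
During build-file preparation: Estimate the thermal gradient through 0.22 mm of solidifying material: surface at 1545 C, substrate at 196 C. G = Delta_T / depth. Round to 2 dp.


G = (1545-196)/0.22 = 6131.82 C/mm


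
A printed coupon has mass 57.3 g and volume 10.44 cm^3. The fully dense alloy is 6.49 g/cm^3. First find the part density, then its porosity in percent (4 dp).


rho_part = 57.3 / 10.44 = 5.48850575 g/cm^3
Porosity = (1 - 5.48850575/6.49)*100 = 15.4313 %


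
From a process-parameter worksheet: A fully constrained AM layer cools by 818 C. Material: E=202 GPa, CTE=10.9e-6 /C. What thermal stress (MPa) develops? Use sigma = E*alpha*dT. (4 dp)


sigma = 202*1000 * 10.9e-6 * 818 = 1801.0724 MPa


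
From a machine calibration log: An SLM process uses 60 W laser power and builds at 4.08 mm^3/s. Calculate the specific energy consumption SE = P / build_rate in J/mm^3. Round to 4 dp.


SE = 60 / 4.08 = 14.7059 J/mm^3


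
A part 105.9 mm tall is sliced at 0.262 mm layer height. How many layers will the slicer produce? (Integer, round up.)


Layers = ceil(105.9/0.262) = 405


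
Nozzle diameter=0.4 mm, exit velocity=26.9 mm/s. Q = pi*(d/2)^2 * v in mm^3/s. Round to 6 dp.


A = pi*(0.4/2)^2 = 0.12566371 mm^2
Q = 0.12566371 * 26.9 = 3.380354 mm^3/s


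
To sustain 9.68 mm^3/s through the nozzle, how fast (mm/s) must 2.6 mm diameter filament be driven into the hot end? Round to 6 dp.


A = pi*(2.6/2)^2 = 5.309292
v = 9.68 / 5.309292 = 1.823219 mm/s


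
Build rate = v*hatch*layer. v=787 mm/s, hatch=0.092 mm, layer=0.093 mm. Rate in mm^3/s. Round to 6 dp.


Rate = 787 * 0.092 * 0.093 = 6.733572 mm^3/s


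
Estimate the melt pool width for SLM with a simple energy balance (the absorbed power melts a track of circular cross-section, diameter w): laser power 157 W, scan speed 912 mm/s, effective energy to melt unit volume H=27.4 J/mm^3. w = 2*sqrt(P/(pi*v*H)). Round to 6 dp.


w = 2*sqrt(157/(pi*912*27.4)) = 0.08944 mm


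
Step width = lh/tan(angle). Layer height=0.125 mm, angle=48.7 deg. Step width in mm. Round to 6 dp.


step = 0.125 / tan(48.7) = 0.109815 mm


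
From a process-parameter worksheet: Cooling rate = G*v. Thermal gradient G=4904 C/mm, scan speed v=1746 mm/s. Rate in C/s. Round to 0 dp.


CR = 4904 * 1746 = 8562384 C/s


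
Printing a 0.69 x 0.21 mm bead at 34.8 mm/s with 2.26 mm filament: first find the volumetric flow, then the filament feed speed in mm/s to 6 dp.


Q = 0.69 * 0.21 * 34.8 = 5.04252 mm^3/s
A_fil = pi*(2.26/2)^2 = 4.01149966 mm^2
v_feed = 5.04252 / 4.01149966 = 1.257016 mm/s


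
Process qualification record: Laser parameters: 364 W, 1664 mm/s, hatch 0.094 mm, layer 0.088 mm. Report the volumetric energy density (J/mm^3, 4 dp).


E = 364 / (1664*0.094*0.088) = 26.4446 J/mm^3


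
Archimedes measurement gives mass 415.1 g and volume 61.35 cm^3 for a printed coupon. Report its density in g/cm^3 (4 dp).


rho = 415.1 / 61.35 = 6.7661 g/cm^3


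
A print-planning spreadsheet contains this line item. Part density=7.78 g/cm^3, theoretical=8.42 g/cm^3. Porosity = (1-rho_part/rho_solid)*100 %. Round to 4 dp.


Porosity = (1-7.78/8.42)*100 = 7.601 %


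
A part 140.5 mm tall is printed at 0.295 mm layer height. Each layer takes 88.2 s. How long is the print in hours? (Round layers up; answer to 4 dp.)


Layers = ceil(140.5/0.295) = 477
t = 477 * 88.2 / 3600 = 11.6865 hrs


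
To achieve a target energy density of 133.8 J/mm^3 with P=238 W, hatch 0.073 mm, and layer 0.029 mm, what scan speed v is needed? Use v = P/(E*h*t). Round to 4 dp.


v = 238 / (133.8*0.073*0.029) = 840.2335 mm/s


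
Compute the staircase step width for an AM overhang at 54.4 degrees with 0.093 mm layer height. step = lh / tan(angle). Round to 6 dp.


step = 0.093 / tan(54.4) = 0.066581 mm


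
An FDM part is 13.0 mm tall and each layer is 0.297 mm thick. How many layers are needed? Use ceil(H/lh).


Layers = ceil(13.0/0.297) = 44


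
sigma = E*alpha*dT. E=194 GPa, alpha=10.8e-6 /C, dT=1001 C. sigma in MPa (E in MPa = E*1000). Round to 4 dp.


sigma = 194*1000 * 10.8e-6 * 1001 = 2097.2952 MPa


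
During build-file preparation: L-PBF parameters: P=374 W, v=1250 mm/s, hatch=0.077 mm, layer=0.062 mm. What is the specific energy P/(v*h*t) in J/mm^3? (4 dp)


Build rate = 1250 * 0.077 * 0.062 = 5.9675 mm^3/s
SE = 374 / 5.9675 = 62.6728 J/mm^3


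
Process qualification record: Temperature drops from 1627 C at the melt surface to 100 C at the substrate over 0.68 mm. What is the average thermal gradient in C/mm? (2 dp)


G = (1627-100)/0.68 = 2245.59 C/mm


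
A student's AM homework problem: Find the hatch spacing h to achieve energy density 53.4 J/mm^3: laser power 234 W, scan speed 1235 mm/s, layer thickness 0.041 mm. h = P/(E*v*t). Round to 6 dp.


h = 234 / (53.4*1235*0.041) = 0.086541 mm


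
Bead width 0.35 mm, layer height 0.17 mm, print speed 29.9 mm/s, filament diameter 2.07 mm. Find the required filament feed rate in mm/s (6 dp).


Q = 0.35 * 0.17 * 29.9 = 1.77905 mm^3/s
A_fil = pi*(2.07/2)^2 = 3.36535259 mm^2
v_feed = 1.77905 / 3.36535259 = 0.528637 mm/s


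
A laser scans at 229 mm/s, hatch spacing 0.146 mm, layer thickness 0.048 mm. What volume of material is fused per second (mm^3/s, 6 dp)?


Rate = 229 * 0.146 * 0.048 = 1.604832 mm^3/s


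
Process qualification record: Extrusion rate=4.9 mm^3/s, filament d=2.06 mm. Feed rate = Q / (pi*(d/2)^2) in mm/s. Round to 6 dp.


A = pi*(2.06/2)^2 = 3.332916
v = 4.9 / 3.332916 = 1.470184 mm/s


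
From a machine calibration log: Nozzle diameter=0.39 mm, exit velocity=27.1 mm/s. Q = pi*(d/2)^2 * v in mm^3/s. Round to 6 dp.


A = pi*(0.39/2)^2 = 0.11945906 mm^2
Q = 0.11945906 * 27.1 = 3.237341 mm^3/s


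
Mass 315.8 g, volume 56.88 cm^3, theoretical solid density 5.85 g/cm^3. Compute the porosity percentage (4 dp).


rho_part = 315.8 / 56.88 = 5.55203938 g/cm^3
Porosity = (1 - 5.55203938/5.85)*100 = 5.0933 %


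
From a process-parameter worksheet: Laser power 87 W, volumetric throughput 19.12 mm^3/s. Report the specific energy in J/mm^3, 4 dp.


SE = 87 / 19.12 = 4.5502 J/mm^3


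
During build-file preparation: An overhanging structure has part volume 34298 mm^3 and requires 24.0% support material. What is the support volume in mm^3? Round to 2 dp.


V_support = 34298 * 0.24 = 8231.52 mm^3


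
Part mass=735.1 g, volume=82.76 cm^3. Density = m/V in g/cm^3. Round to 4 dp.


rho = 735.1 / 82.76 = 8.8823 g/cm^3


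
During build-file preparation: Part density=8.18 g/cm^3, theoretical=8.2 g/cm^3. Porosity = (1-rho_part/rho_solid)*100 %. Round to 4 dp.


Porosity = (1-8.18/8.2)*100 = 0.2439 %


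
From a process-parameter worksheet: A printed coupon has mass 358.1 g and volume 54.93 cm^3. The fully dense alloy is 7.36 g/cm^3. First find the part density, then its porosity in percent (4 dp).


rho_part = 358.1 / 54.93 = 6.51920626 g/cm^3
Porosity = (1 - 6.51920626/7.36)*100 = 11.4238 %


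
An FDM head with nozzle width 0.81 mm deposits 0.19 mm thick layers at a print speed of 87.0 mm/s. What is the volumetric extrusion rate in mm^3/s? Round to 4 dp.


Rate = 0.81 * 0.19 * 87.0 = 13.3893 mm^3/s


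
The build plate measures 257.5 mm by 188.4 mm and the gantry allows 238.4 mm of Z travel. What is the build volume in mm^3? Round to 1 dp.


V = 257.5 * 188.4 * 238.4 = 11565499.2 mm^3


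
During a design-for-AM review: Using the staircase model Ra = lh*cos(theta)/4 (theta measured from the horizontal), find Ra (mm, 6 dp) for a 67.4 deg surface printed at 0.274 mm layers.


Ra = 0.274 * cos(67.4) / 4 = 0.026324 mm


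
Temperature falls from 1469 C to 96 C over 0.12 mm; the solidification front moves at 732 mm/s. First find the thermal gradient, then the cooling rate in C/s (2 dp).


G = (1469-96)/0.12 = 11441.66666667 C/mm
CR = 11441.66666667 * 732 = 8375300.0 C/s


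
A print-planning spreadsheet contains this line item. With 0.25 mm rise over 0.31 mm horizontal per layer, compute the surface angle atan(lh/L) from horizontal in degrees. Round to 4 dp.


angle = atan(0.25/0.31) = 38.8845 degrees


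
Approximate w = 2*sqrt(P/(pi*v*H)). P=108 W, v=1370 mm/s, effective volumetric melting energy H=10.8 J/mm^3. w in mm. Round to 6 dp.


w = 2*sqrt(108/(pi*1370*10.8)) = 0.096404 mm


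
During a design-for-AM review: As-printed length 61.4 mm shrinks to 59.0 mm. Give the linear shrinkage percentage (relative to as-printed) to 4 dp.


Shrinkage = ((61.4-59.0)/61.4)*100 = 3.9088 %


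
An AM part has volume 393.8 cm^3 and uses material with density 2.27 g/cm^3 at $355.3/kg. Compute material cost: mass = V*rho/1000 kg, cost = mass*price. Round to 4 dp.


Mass = 393.8*2.27/1000 = 0.893926 kg
Cost = 0.893926 * 355.3 = 317.6119 $


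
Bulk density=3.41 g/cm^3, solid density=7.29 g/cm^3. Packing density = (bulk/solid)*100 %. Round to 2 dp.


Packing = (3.41/7.29)*100 = 46.78 %


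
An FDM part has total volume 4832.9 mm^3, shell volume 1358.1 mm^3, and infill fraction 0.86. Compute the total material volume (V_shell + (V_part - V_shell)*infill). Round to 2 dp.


V_infill = (4832.9 - 1358.1) * 0.86 = 2988.33
V_total = 1358.1 + 2988.33 = 4346.43 mm^3


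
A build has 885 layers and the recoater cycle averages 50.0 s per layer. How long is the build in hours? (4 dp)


t = 885 * 50.0 / 3600 = 12.2917 hrs


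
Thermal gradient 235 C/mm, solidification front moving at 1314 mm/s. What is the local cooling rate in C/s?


CR = 235 * 1314 = 308790 C/s


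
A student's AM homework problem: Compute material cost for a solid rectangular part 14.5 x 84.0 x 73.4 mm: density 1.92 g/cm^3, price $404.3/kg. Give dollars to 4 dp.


V = 14.5 * 84.0 * 73.4 = 89401.2 mm^3 = 89.4012 cm^3
Mass = 89.4012 * 1.92 / 1000 = 0.1716503 kg
Cost = 0.1716503 * 404.3 = 69.3982 $


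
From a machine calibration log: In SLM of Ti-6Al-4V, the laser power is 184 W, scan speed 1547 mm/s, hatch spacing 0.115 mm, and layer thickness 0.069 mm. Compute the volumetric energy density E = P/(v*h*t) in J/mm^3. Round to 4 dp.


E = 184 / (1547*0.115*0.069) = 14.9893 J/mm^3


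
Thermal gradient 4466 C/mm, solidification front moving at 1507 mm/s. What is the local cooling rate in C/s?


CR = 4466 * 1507 = 6730262 C/s


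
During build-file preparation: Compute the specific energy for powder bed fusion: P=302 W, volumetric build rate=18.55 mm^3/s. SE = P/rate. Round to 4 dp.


SE = 302 / 18.55 = 16.2803 J/mm^3


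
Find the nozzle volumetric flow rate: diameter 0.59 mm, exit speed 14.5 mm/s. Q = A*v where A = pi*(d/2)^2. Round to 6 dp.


A = pi*(0.59/2)^2 = 0.2733971 mm^2
Q = 0.2733971 * 14.5 = 3.964258 mm^3/s


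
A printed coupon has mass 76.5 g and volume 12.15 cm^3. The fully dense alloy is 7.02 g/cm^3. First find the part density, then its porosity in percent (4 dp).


rho_part = 76.5 / 12.15 = 6.2962963 g/cm^3
Porosity = (1 - 6.2962963/7.02)*100 = 10.3092 %


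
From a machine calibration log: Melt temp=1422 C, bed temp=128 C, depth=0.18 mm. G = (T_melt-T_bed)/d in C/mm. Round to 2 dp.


G = (1422-128)/0.18 = 7188.89 C/mm


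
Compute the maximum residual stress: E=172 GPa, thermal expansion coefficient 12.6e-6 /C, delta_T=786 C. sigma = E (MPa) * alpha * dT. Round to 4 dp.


sigma = 172*1000 * 12.6e-6 * 786 = 1703.4192 MPa


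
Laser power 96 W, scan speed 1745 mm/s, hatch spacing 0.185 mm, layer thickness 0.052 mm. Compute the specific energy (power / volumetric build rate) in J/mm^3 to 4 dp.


Build rate = 1745 * 0.185 * 0.052 = 16.7869 mm^3/s
SE = 96 / 16.7869 = 5.7187 J/mm^3


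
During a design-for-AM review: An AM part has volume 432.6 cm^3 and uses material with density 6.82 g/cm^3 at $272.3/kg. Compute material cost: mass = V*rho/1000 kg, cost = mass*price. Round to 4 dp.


Mass = 432.6*6.82/1000 = 2.950332 kg
Cost = 2.950332 * 272.3 = 803.3754 $


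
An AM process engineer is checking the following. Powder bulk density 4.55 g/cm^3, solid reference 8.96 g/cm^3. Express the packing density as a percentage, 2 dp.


Packing = (4.55/8.96)*100 = 50.78 %


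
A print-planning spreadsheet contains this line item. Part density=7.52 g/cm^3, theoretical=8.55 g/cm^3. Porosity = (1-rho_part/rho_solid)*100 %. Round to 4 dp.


Porosity = (1-7.52/8.55)*100 = 12.0468 %


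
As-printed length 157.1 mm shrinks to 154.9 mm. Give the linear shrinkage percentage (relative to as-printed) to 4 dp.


Shrinkage = ((157.1-154.9)/157.1)*100 = 1.4004 %


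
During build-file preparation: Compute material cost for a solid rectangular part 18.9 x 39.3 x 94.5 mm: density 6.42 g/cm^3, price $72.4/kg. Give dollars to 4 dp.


V = 18.9 * 39.3 * 94.5 = 70191.765 mm^3 = 70.191765 cm^3
Mass = 70.191765 * 6.42 / 1000 = 0.45063113 kg
Cost = 0.45063113 * 72.4 = 32.6257 $


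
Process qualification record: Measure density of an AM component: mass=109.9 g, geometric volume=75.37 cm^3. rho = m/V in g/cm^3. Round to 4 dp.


rho = 109.9 / 75.37 = 1.4581 g/cm^3


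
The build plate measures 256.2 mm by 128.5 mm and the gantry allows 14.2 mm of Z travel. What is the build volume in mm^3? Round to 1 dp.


V = 256.2 * 128.5 * 14.2 = 467488.1 mm^3


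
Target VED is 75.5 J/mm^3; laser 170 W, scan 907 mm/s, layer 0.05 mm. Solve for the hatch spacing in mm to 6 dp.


h = 170 / (75.5*907*0.05) = 0.049651 mm


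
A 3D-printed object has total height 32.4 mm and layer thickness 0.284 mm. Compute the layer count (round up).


Layers = ceil(32.4/0.284) = 115


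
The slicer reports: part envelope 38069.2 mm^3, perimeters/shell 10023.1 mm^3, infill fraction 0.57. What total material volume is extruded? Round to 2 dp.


V_infill = (38069.2 - 10023.1) * 0.57 = 15986.28
V_total = 10023.1 + 15986.28 = 26009.38 mm^3


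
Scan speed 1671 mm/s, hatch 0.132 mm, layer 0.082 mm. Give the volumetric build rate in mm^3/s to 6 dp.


Rate = 1671 * 0.132 * 0.082 = 18.086904 mm^3/s


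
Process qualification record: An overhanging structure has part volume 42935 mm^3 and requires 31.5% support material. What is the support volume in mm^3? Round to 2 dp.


V_support = 42935 * 0.315 = 13524.53 mm^3


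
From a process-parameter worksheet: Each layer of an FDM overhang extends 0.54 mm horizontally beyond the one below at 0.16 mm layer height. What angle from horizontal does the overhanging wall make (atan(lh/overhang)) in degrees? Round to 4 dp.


angle = atan(0.16/0.54) = 16.5044 degrees


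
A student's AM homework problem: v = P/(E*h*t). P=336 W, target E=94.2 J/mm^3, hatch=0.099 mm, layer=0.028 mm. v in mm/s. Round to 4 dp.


v = 336 / (94.2*0.099*0.028) = 1286.7529 mm/s


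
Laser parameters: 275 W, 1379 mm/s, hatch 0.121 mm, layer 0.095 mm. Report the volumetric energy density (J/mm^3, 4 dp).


E = 275 / (1379*0.121*0.095) = 17.3484 J/mm^3


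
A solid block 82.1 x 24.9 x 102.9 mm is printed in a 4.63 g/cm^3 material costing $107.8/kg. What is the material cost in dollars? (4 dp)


V = 82.1 * 24.9 * 102.9 = 210357.441 mm^3 = 210.357441 cm^3
Mass = 210.357441 * 4.63 / 1000 = 0.97395495 kg
Cost = 0.97395495 * 107.8 = 104.9923 $


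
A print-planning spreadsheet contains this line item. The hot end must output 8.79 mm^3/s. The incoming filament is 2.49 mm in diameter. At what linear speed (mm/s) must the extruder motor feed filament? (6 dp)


A = pi*(2.49/2)^2 = 4.869547
v = 8.79 / 4.869547 = 1.805096 mm/s


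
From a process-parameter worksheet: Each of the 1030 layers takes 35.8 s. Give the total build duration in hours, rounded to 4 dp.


t = 1030 * 35.8 / 3600 = 10.2428 hrs


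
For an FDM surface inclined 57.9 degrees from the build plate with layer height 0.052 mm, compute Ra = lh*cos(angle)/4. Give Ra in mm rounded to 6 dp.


Ra = 0.052 * cos(57.9) / 4 = 0.006908 mm


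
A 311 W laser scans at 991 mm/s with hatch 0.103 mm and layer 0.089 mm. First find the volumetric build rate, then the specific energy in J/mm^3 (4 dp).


Build rate = 991 * 0.103 * 0.089 = 9.084497 mm^3/s
SE = 311 / 9.084497 = 34.2341 J/mm^3


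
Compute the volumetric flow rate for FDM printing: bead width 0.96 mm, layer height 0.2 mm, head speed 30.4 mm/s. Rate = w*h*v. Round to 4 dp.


Rate = 0.96 * 0.2 * 30.4 = 5.8368 mm^3/s


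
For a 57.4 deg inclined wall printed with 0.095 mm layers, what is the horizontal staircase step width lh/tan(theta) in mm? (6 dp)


step = 0.095 / tan(57.4) = 0.060755 mm


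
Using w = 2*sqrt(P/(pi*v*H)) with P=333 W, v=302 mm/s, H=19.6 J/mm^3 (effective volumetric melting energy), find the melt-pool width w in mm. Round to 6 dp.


w = 2*sqrt(333/(pi*302*19.6)) = 0.267637 mm


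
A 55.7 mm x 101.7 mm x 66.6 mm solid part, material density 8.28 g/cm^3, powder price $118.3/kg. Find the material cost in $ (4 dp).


V = 55.7 * 101.7 * 66.6 = 377268.354 mm^3 = 377.268354 cm^3
Mass = 377.268354 * 8.28 / 1000 = 3.12378197 kg
Cost = 3.12378197 * 118.3 = 369.5434 $


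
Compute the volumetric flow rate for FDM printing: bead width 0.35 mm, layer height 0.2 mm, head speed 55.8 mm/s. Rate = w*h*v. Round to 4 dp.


Rate = 0.35 * 0.2 * 55.8 = 3.906 mm^3/s


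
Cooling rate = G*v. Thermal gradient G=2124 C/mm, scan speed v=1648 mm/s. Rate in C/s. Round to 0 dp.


CR = 2124 * 1648 = 3500352 C/s


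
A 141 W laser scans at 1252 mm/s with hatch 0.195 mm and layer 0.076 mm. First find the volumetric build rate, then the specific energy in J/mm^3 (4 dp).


Build rate = 1252 * 0.195 * 0.076 = 18.55464 mm^3/s
SE = 141 / 18.55464 = 7.5992 J/mm^3


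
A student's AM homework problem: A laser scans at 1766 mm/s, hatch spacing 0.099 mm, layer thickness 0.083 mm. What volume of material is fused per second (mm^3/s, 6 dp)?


Rate = 1766 * 0.099 * 0.083 = 14.511222 mm^3/s


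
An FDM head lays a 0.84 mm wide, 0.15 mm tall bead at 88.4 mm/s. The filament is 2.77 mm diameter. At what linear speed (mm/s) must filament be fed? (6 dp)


Q = 0.84 * 0.15 * 88.4 = 11.1384 mm^3/s
A_fil = pi*(2.77/2)^2 = 6.02628157 mm^2
v_feed = 11.1384 / 6.02628157 = 1.848304 mm/s
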